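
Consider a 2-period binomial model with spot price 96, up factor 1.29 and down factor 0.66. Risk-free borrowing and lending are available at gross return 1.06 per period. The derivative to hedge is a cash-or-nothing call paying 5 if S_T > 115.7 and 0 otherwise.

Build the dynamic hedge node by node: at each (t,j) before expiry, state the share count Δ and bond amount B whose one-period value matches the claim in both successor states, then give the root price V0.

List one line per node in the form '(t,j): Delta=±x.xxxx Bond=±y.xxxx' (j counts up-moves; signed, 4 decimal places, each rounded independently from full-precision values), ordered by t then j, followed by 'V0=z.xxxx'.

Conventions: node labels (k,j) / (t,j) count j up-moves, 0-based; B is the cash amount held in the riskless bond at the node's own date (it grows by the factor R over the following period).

(0,0): Delta=0.0495 Bond=-2.9599
(1,0): Delta=0.0000 Bond=0.0000
(1,1): Delta=0.0641 Bond=-4.9416
V0=1.7939

The replicating-portfolio and risk-neutral prices coincide; use p* = (1.06−0.66)/(1.29−0.66) = 0.6349 for the latter.
Payoffs at expiry: V(2,0)=0.0000, V(2,1)=0.0000, V(2,2)=5.0000
  t=1,j=0: stock 63.3600 → up 81.7344 (V=0.0000), down 41.8176 (V=0.0000). Price 0.0000; hedge Δ=0.0000, bond B=0.0000.
  t=1,j=1: stock 123.8400 → up 159.7536 (V=5.0000), down 81.7344 (V=0.0000). Price 2.9949; hedge Δ=0.0641, bond B=-4.9416.
  t=0,j=0: stock 96.0000 → up 123.8400 (V=2.9949), down 63.3600 (V=0.0000). Price 1.7939; hedge Δ=0.0495, bond B=-2.9599.
Sanity check at the root: Δ(0,0)·S0 + B(0,0) reproduces V0 = 1.7939.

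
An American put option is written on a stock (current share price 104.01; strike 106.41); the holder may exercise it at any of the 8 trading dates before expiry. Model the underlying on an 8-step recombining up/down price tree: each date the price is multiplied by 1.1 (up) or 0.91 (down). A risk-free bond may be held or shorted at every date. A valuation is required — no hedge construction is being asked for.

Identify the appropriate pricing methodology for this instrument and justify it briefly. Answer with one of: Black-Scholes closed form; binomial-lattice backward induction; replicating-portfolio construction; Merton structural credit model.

framework: binomial-lattice backward induction

Key observation: the put (strike 106.41 on spot 104.01) is American-style on a 8-step discrete price model, so the early-exercise decision at every node requires stepwise backward valuation — a closed form cannot price the exercise right.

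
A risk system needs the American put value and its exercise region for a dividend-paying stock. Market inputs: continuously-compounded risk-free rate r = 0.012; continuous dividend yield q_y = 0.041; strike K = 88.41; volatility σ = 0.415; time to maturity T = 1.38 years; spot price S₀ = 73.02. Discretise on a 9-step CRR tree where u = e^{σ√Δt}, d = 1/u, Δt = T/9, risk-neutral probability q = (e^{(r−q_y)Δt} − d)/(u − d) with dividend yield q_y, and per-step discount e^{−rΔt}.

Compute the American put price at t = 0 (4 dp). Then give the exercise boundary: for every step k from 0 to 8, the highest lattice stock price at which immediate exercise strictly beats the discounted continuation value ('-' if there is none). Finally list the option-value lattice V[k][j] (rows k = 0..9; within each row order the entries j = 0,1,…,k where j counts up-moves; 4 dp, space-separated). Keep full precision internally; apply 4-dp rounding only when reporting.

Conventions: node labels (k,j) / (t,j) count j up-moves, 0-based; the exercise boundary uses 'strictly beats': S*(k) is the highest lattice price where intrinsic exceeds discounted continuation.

price = 25.4459
boundary = - - - - - - - 23.4108 19.8995
tree:
25.4459
31.5046 18.0212
37.9738 23.5949 11.1687
44.4940 30.0273 15.6983 5.5855
50.6663 37.0068 21.4772 8.5812 1.8854
56.1745 44.0300 28.4312 12.9234 3.2201 0.2345
60.9139 50.5165 36.1506 18.9550 5.4808 0.4239 0.0000
64.9992 56.0885 43.8003 26.7929 9.2923 0.7665 0.0000 0.0000
68.5105 60.8783 50.3673 35.8197 15.6851 1.3857 0.0000 0.0000 0.0000
71.4952 64.9992 56.0084 43.5647 26.3421 2.5053 0.0000 0.0000 0.0000 0.0000

Δt=0.15333, u=1.17645, d=0.85001, q=0.44587, disc=e^(-rΔt)=0.99816
k=9 terminal: V=max(K-S,0) → 71.4952 64.9992 56.0084 43.5647 26.3421 2.5053 0.0000 0.0000 0.0000 0.0000
k=8: j=0 S=19.8995 intr=68.5105 cont=68.4727 V=68.5105[EX]; j=1 S=27.5418 intr=60.8682 cont=60.8783 V=60.8783[hold]; j=2 S=38.1190 intr=50.2910 cont=50.3673 V=50.3673[hold]; j=3 S=52.7584 intr=35.6516 cont=35.8197 V=35.8197[hold]; j=4 S=73.0200 intr=15.3900 cont=15.6851 V=15.6851[hold]; j=5 S=101.0629 intr=0.0000 cont=1.3857 V=1.3857[hold]; j=6 S=139.8755 intr=0.0000 cont=0.0000 V=0.0000[hold]; j=7 S=193.5939 intr=0.0000 cont=0.0000 V=0.0000[hold]; j=8 S=267.9425 intr=0.0000 cont=0.0000 V=0.0000[hold]  S*(8)=19.8995
k=7: j=0 S=23.4108 intr=64.9992 cont=64.9878 V=64.9992[EX]; j=1 S=32.4016 intr=56.0084 cont=56.0885 V=56.0885[hold]; j=2 S=44.8453 intr=43.5647 cont=43.8003 V=43.8003[hold]; j=3 S=62.0679 intr=26.3421 cont=26.7929 V=26.7929[hold]; j=4 S=85.9047 intr=2.5053 cont=9.2923 V=9.2923[hold]; j=5 S=118.8959 intr=0.0000 cont=0.7665 V=0.7665[hold]; j=6 S=164.5571 intr=0.0000 cont=0.0000 V=0.0000[hold]; j=7 S=227.7543 intr=0.0000 cont=0.0000 V=0.0000[hold]  S*(7)=23.4108
k=6: j=0 S=27.5418 intr=60.8682 cont=60.9139 V=60.9139[hold]; j=1 S=38.1190 intr=50.2910 cont=50.5165 V=50.5165[hold]; j=2 S=52.7584 intr=35.6516 cont=36.1506 V=36.1506[hold]; j=3 S=73.0200 intr=15.3900 cont=18.9550 V=18.9550[hold]; j=4 S=101.0629 intr=0.0000 cont=5.4808 V=5.4808[hold]; j=5 S=139.8755 intr=0.0000 cont=0.4239 V=0.4239[hold]; j=6 S=193.5939 intr=0.0000 cont=0.0000 V=0.0000[hold]  S*(6)=-
k=5: j=0 S=32.4016 intr=56.0084 cont=56.1745 V=56.1745[hold]; j=1 S=44.8453 intr=43.5647 cont=44.0300 V=44.0300[hold]; j=2 S=62.0679 intr=26.3421 cont=28.4312 V=28.4312[hold]; j=3 S=85.9047 intr=2.5053 cont=12.9234 V=12.9234[hold]; j=4 S=118.8959 intr=0.0000 cont=3.2201 V=3.2201[hold]; j=5 S=164.5571 intr=0.0000 cont=0.2345 V=0.2345[hold]  S*(5)=-
k=4: j=0 S=38.1190 intr=50.2910 cont=50.6663 V=50.6663[hold]; j=1 S=52.7584 intr=35.6516 cont=37.0068 V=37.0068[hold]; j=2 S=73.0200 intr=15.3900 cont=21.4772 V=21.4772[hold]; j=3 S=101.0629 intr=0.0000 cont=8.5812 V=8.5812[hold]; j=4 S=139.8755 intr=0.0000 cont=1.8854 V=1.8854[hold]  S*(4)=-
k=3: j=0 S=44.8453 intr=43.5647 cont=44.4940 V=44.4940[hold]; j=1 S=62.0679 intr=26.3421 cont=30.0273 V=30.0273[hold]; j=2 S=85.9047 intr=2.5053 cont=15.6983 V=15.6983[hold]; j=3 S=118.8959 intr=0.0000 cont=5.5855 V=5.5855[hold]  S*(3)=-
k=2: j=0 S=52.7584 intr=35.6516 cont=37.9738 V=37.9738[hold]; j=1 S=73.0200 intr=15.3900 cont=23.5949 V=23.5949[hold]; j=2 S=101.0629 intr=0.0000 cont=11.1687 V=11.1687[hold]  S*(2)=-
k=1: j=0 S=62.0679 intr=26.3421 cont=31.5046 V=31.5046[hold]; j=1 S=85.9047 intr=2.5053 cont=18.0212 V=18.0212[hold]  S*(1)=-
k=0: j=0 S=73.0200 intr=15.3900 cont=25.4459 V=25.4459[hold]  S*(0)=-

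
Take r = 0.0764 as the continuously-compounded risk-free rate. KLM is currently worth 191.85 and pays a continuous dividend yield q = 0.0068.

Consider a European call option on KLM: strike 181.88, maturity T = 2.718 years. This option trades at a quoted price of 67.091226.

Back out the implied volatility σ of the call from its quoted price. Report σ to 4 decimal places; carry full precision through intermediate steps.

sigma = 0.4062

At σ = 0.4062 the Black–Scholes value reproduces the quote:
σ√T = 0.4062·√2.718 = 0.669676
d₁ = (ln(S/K) + (r−q+σ²/2)T) / (σ√T) = (ln(191.85/181.88) + (0.0764−0.0068+0.4062²/2)·2.718) / 0.669676 = (0.053367 + 0.413406) / 0.669676 = 0.697012
d₂ = d₁ − σ√T = 0.697012 − 0.669676 = 0.027337
e^{−rT} = 0.812487
e^{−qT} = 0.981687
N(d₁) = 0.757102,  N(d₂) = 0.510904
V = S·e^{−qT}·N(d₁) − K·e^{−rT}·N(d₂) = 142.590196 − 75.498970 = 67.091226 (the observed quote) — the price is monotone increasing in volatility, hence this σ is the only solution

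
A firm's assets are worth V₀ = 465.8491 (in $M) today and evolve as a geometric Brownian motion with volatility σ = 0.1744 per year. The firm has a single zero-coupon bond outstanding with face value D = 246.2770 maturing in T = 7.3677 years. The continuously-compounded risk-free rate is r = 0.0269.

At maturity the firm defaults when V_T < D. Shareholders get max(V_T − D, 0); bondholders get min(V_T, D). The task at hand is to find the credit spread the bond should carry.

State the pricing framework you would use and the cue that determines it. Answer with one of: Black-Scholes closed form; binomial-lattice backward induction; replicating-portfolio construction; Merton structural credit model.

Key observation: a levered firm with one bullet debt due at 7.3677 years is the canonical structural-credit setup: equity is a call on the firm's assets struck at the face value.

framework: Merton structural credit model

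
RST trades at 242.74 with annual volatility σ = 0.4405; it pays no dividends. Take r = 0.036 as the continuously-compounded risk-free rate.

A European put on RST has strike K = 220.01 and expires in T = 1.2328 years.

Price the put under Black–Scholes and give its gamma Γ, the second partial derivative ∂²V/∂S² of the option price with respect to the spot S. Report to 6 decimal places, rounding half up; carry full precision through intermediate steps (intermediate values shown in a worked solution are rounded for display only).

price = 29.446787
Γ = 0.002910

σ√T = 0.4405·√1.2328 = 0.489094
d₁ = (ln(S/K) + (r+σ²/2)T) / (σ√T) = (ln(242.74/220.01) + (0.036+0.4405²/2)·1.2328) / 0.489094 = (0.098318 + 0.163987) / 0.489094 = 0.536308
d₂ = d₁ − σ√T = 0.536308 − 0.489094 = 0.047214
e^{−rT} = 0.956590
N(−d₁) = 0.295873,  N(−d₂) = 0.481171
Put price V = K·e^{−rT}·N(−d₂) − S·N(−d₁) = 101.266935 − 71.820148 = 29.446787
φ(d₁) = (1/√(2π))·e^{−d₁²/2} = 0.345504
Γ = φ(d₁) / (S·σ·√T) = 0.002910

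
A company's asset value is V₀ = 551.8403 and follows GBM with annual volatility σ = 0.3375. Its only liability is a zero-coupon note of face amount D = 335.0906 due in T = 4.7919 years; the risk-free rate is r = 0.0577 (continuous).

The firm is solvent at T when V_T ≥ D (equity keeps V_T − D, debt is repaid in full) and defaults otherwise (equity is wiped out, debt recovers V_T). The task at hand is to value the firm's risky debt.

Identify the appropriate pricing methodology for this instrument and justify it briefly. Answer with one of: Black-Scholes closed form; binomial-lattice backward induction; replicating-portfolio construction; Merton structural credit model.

Key observation: with the firm-asset dynamics (V₀ = 551.8403) and a single zero-coupon liability of face 335.0906 given, debt value, spread, and default probability all derive from the option view of the balance sheet.

framework: Merton structural credit model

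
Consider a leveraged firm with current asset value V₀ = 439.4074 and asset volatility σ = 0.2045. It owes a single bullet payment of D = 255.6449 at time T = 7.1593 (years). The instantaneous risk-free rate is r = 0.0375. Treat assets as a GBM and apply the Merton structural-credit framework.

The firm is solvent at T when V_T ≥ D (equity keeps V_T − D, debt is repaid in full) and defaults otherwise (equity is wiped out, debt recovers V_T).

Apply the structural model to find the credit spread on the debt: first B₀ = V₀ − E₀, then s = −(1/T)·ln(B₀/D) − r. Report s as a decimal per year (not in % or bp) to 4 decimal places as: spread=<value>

Equity is a call on the firm's assets struck at D = 255.6449:
d₁ = [ln(V₀/D) + (r + σ²/2)T] / (σ√T)
   = [ln(439.4074/255.6449) + (0.0375 + 0.5·0.2045²)·7.1593] / (0.2045·√7.1593)
   = [0.541638 + 0.418176] / 0.547178 = 1.754115
d₂ = d₁ − σ√T = 1.754115 − 0.547178 = 1.206937
N(d₁) = 0.960295,  N(d₂) = 0.886272,  e^(−rT) = 0.764545
E₀ = V₀·N(d₁) − D·e^(−rT)·N(d₂)
   = 439.4074·0.960295 − 255.6449·0.764545·0.886272 = 248.736818
B₀ = V₀ − E₀ = 439.4074 − 248.736818 = 190.670582
spread = −(1/T)·ln(B₀/D) − r = −(1/7.1593)·ln(190.670582/255.6449) − 0.0375 = 0.00345961

spread=0.0035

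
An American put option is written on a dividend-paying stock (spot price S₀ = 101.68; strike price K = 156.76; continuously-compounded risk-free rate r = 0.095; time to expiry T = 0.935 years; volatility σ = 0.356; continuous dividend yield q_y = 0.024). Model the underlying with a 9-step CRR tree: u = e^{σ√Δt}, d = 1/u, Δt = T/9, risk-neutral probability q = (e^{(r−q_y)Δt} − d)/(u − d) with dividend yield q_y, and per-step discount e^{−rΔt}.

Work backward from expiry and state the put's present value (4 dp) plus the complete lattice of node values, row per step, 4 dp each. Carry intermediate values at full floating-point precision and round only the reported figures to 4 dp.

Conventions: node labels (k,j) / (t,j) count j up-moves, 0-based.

Δt=0.10389  u=1.12159  d=0.89159  q=0.50353  discount=0.99018
step 9 (expiry): payoffs max(K−S,0) = 120.5577 111.2189 99.4712 84.6931 66.1028 42.7170 13.2986 0.0000 0.0000 0.0000
k=8: (k=8,j=0): S=40.6041, K−S=116.1559, hold=114.7175 ⇒ V=116.1559 exercise | (k=8,j=1): S=51.0783, K−S=105.6817, hold=104.2694 ⇒ V=105.6817 exercise | (k=8,j=2): S=64.2544, K−S=92.5056, hold=91.1261 ⇒ V=92.5056 exercise | (k=8,j=3): S=80.8294, K−S=75.9306, hold=74.5924 ⇒ V=75.9306 exercise | (k=8,j=4): S=101.6800, K−S=55.0800, hold=53.7937 ⇒ V=55.0800 exercise | (k=8,j=5): S=127.9093, K−S=28.8507, hold=27.6297 ⇒ V=28.8507 exercise | (k=8,j=6): S=160.9046, K−S=0.0000, hold=6.5374 ⇒ V=6.5374 continue | (k=8,j=7): S=202.4113, K−S=0.0000, hold=0.0000 ⇒ V=0.0000 continue | (k=8,j=8): S=254.6251, K−S=0.0000, hold=0.0000 ⇒ V=0.0000 continue
k=7: (k=7,j=0): S=45.5411, K−S=111.2189, hold=109.7928 ⇒ V=111.2189 exercise | (k=7,j=1): S=57.2888, K−S=99.4712, hold=98.0744 ⇒ V=99.4712 exercise | (k=7,j=2): S=72.0669, K−S=84.6931, hold=83.3330 ⇒ V=84.6931 exercise | (k=7,j=3): S=90.6572, K−S=66.1028, hold=64.7890 ⇒ V=66.1028 exercise | (k=7,j=4): S=114.0430, K−S=42.7170, hold=41.4614 ⇒ V=42.7170 exercise | (k=7,j=5): S=143.4614, K−S=13.2986, hold=17.4422 ⇒ V=17.4422 continue | (k=7,j=6): S=180.4686, K−S=0.0000, hold=3.2137 ⇒ V=3.2137 continue | (k=7,j=7): S=227.0220, K−S=0.0000, hold=0.0000 ⇒ V=0.0000 continue
k=6: (k=6,j=0): S=51.0783, K−S=105.6817, hold=104.2694 ⇒ V=105.6817 exercise | (k=6,j=1): S=64.2544, K−S=92.5056, hold=91.1261 ⇒ V=92.5056 exercise | (k=6,j=2): S=80.8294, K−S=75.9306, hold=74.5924 ⇒ V=75.9306 exercise | (k=6,j=3): S=101.6800, K−S=55.0800, hold=53.7937 ⇒ V=55.0800 exercise | (k=6,j=4): S=127.9093, K−S=28.8507, hold=29.6957 ⇒ V=29.6957 continue | (k=6,j=5): S=160.9046, K−S=0.0000, hold=10.1768 ⇒ V=10.1768 continue | (k=6,j=6): S=202.4113, K−S=0.0000, hold=1.5798 ⇒ V=1.5798 continue
k=5: (k=5,j=0): S=57.2888, K−S=99.4712, hold=98.0744 ⇒ V=99.4712 exercise | (k=5,j=1): S=72.0669, K−S=84.6931, hold=83.3330 ⇒ V=84.6931 exercise | (k=5,j=2): S=90.6572, K−S=66.1028, hold=64.7890 ⇒ V=66.1028 exercise | (k=5,j=3): S=114.0430, K−S=42.7170, hold=41.8827 ⇒ V=42.7170 exercise | (k=5,j=4): S=143.4614, K−S=13.2986, hold=19.6721 ⇒ V=19.6721 continue | (k=5,j=5): S=180.4686, K−S=0.0000, hold=5.7905 ⇒ V=5.7905 continue
k=4: (k=4,j=0): S=64.2544, K−S=92.5056, hold=91.1261 ⇒ V=92.5056 exercise | (k=4,j=1): S=80.8294, K−S=75.9306, hold=74.5924 ⇒ V=75.9306 exercise | (k=4,j=2): S=101.6800, K−S=55.0800, hold=53.7937 ⇒ V=55.0800 exercise | (k=4,j=3): S=127.9093, K−S=28.8507, hold=30.8075 ⇒ V=30.8075 continue | (k=4,j=4): S=160.9046, K−S=0.0000, hold=12.5577 ⇒ V=12.5577 continue
k=3: (k=3,j=0): S=72.0669, K−S=84.6931, hold=83.3330 ⇒ V=84.6931 exercise | (k=3,j=1): S=90.6572, K−S=66.1028, hold=64.7890 ⇒ V=66.1028 exercise | (k=3,j=2): S=114.0430, K−S=42.7170, hold=42.4371 ⇒ V=42.7170 exercise | (k=3,j=3): S=143.4614, K−S=13.2986, hold=21.4058 ⇒ V=21.4058 continue
k=2: (k=2,j=0): S=80.8294, K−S=75.9306, hold=74.5924 ⇒ V=75.9306 exercise | (k=2,j=1): S=101.6800, K−S=55.0800, hold=53.7937 ⇒ V=55.0800 exercise | (k=2,j=2): S=127.9093, K−S=28.8507, hold=31.6719 ⇒ V=31.6719 continue
k=1: (k=1,j=0): S=90.6572, K−S=66.1028, hold=64.7890 ⇒ V=66.1028 exercise | (k=1,j=1): S=114.0430, K−S=42.7170, hold=42.8680 ⇒ V=42.8680 continue
k=0: (k=0,j=0): S=101.6800, K−S=55.0800, hold=53.8690 ⇒ V=55.0800 exercise

price = 55.0800
tree:
55.0800
66.1028 42.8680
75.9306 55.0800 31.6719
84.6931 66.1028 42.7170 21.4058
92.5056 75.9306 55.0800 30.8075 12.5577
99.4712 84.6931 66.1028 42.7170 19.6721 5.7905
105.6817 92.5056 75.9306 55.0800 29.6957 10.1768 1.5798
111.2189 99.4712 84.6931 66.1028 42.7170 17.4422 3.2137 0.0000
116.1559 105.6817 92.5056 75.9306 55.0800 28.8507 6.5374 0.0000 0.0000
120.5577 111.2189 99.4712 84.6931 66.1028 42.7170 13.2986 0.0000 0.0000 0.0000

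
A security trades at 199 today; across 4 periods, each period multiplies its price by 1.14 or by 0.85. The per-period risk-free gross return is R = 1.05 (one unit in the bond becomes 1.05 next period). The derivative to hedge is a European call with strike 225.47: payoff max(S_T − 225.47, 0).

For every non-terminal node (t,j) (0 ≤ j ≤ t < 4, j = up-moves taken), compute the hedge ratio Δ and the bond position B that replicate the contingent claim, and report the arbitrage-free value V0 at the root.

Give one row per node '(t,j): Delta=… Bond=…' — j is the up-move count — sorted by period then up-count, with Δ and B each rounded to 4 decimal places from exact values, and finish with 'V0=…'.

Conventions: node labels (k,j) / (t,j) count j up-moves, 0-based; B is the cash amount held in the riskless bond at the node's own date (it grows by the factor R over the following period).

No-arbitrage ⇒ martingale measure with p* = (R−d)/(u−d) = 0.6897.
Payoffs at expiry: V(4,0)=0.0000, V(4,1)=0.0000, V(4,2)=0.0000, V(4,3)=25.1332, V(4,4)=110.6331
(3,0): S=122.2109. Δ = (V_up−V_dn)/(S_up−S_dn) = (0.0000−0.0000)/(139.3204−103.8792) = 0.0000. V = [p*·0.0000 + (1−p*)·0.0000]/1.05 = 0.0000. B = V − Δ·S = 0.0000.
(3,1): S=163.9063. Δ = (V_up−V_dn)/(S_up−S_dn) = (0.0000−0.0000)/(186.8532−139.3204) = 0.0000. V = [p*·0.0000 + (1−p*)·0.0000]/1.05 = 0.0000. B = V − Δ·S = 0.0000.
(3,2): S=219.8273. Δ = (V_up−V_dn)/(S_up−S_dn) = (25.1332−0.0000)/(250.6032−186.8532) = 0.3942. V = [p*·25.1332 + (1−p*)·0.0000]/1.05 = 16.5078. B = V − Δ·S = -70.1583.
(3,3): S=294.8273. Δ = (V_up−V_dn)/(S_up−S_dn) = (110.6331−25.1332)/(336.1031−250.6032) = 1.0000. V = [p*·110.6331 + (1−p*)·25.1332]/1.05 = 80.0939. B = V − Δ·S = -214.7333.
(2,0): S=143.7775. Δ = (V_up−V_dn)/(S_up−S_dn) = (0.0000−0.0000)/(163.9063−122.2109) = 0.0000. V = [p*·0.0000 + (1−p*)·0.0000]/1.05 = 0.0000. B = V − Δ·S = 0.0000.
(2,1): S=192.8310. Δ = (V_up−V_dn)/(S_up−S_dn) = (16.5078−0.0000)/(219.8273−163.9063) = 0.2952. V = [p*·16.5078 + (1−p*)·0.0000]/1.05 = 10.8426. B = V − Δ·S = -46.0810.
(2,2): S=258.6204. Δ = (V_up−V_dn)/(S_up−S_dn) = (80.0939−16.5078)/(294.8273−219.8273) = 0.8478. V = [p*·80.0939 + (1−p*)·16.5078]/1.05 = 57.4860. B = V − Δ·S = -161.7764.
(1,0): S=169.1500. Δ = (V_up−V_dn)/(S_up−S_dn) = (10.8426−0.0000)/(192.8310−143.7775) = 0.2210. V = [p*·10.8426 + (1−p*)·0.0000]/1.05 = 7.1216. B = V − Δ·S = -30.2666.
(1,1): S=226.8600. Δ = (V_up−V_dn)/(S_up−S_dn) = (57.4860−10.8426)/(258.6204−192.8310) = 0.7090. V = [p*·57.4860 + (1−p*)·10.8426]/1.05 = 40.9623. B = V − Δ·S = -119.8771.
(0,0): S=199.0000. Δ = (V_up−V_dn)/(S_up−S_dn) = (40.9623−7.1216)/(226.8600−169.1500) = 0.5864. V = [p*·40.9623 + (1−p*)·7.1216]/1.05 = 29.0096. B = V − Δ·S = -87.6828.
As a check, the time-0 holding Δ(0,0)·S0 + B(0,0) comes to 29.0096 — exactly V0.

(0,0): Delta=0.5864 Bond=-87.6828
(1,0): Delta=0.2210 Bond=-30.2666
(1,1): Delta=0.7090 Bond=-119.8771
(2,0): Delta=0.0000 Bond=0.0000
(2,1): Delta=0.2952 Bond=-46.0810
(2,2): Delta=0.8478 Bond=-161.7764
(3,0): Delta=0.0000 Bond=0.0000
(3,1): Delta=0.0000 Bond=0.0000
(3,2): Delta=0.3942 Bond=-70.1583
(3,3): Delta=1.0000 Bond=-214.7333
V0=29.0096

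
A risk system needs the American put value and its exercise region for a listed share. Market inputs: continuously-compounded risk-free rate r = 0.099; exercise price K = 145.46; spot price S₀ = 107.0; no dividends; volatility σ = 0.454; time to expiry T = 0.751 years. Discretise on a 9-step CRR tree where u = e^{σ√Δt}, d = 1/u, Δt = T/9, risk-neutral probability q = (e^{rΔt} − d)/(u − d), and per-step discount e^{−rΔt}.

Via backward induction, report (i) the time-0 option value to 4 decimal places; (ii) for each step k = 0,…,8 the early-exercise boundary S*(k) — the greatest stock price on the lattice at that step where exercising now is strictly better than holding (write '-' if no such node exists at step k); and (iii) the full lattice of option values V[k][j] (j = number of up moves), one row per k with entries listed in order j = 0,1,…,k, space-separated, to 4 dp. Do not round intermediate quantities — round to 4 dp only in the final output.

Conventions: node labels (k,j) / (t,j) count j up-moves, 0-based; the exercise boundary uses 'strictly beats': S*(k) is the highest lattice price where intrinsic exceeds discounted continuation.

Δt=0.08344  u=1.14013  d=0.87709  q=0.49880  discount=0.99177
step 9 (expiry): payoffs max(K−S,0) = 112.5915 102.7340 89.9202 73.2635 51.6114 23.4657 0.0000 0.0000 0.0000 0.0000
step 8: (k=8,j=0): S=37.4745, K−S=107.9855, hold=106.7888 ⇒ V=107.9855 exercise | (k=8,j=1): S=48.7134, K−S=96.7466, hold=95.5499 ⇒ V=96.7466 exercise | (k=8,j=2): S=63.3228, K−S=82.1372, hold=80.9405 ⇒ V=82.1372 exercise | (k=8,j=3): S=82.3137, K−S=63.1463, hold=61.9496 ⇒ V=63.1463 exercise | (k=8,j=4): S=107.0000, K−S=38.4600, hold=37.2633 ⇒ V=38.4600 exercise | (k=8,j=5): S=139.0899, K−S=6.3701, hold=11.6643 ⇒ V=11.6643 continue | (k=8,j=6): S=180.8038, K−S=0.0000, hold=0.0000 ⇒ V=0.0000 continue | (k=8,j=7): S=235.0278, K−S=0.0000, hold=0.0000 ⇒ V=0.0000 continue | (k=8,j=8): S=305.5140, K−S=0.0000, hold=0.0000 ⇒ V=0.0000 continue  boundary S*=107.0000
step 7: (k=7,j=0): S=42.7260, K−S=102.7340, hold=101.5373 ⇒ V=102.7340 exercise | (k=7,j=1): S=55.5398, K−S=89.9202, hold=88.7235 ⇒ V=89.9202 exercise | (k=7,j=2): S=72.1965, K−S=73.2635, hold=72.0668 ⇒ V=73.2635 exercise | (k=7,j=3): S=93.8486, K−S=51.6114, hold=50.4147 ⇒ V=51.6114 exercise | (k=7,j=4): S=121.9943, K−S=23.4657, hold=24.8880 ⇒ V=24.8880 continue | (k=7,j=5): S=158.5811, K−S=0.0000, hold=5.7981 ⇒ V=5.7981 continue | (k=7,j=6): S=206.1405, K−S=0.0000, hold=0.0000 ⇒ V=0.0000 continue | (k=7,j=7): S=267.9632, K−S=0.0000, hold=0.0000 ⇒ V=0.0000 continue  boundary S*=93.8486
step 6: (k=6,j=0): S=48.7134, K−S=96.7466, hold=95.5499 ⇒ V=96.7466 exercise | (k=6,j=1): S=63.3228, K−S=82.1372, hold=80.9405 ⇒ V=82.1372 exercise | (k=6,j=2): S=82.3137, K−S=63.1463, hold=61.9496 ⇒ V=63.1463 exercise | (k=6,j=3): S=107.0000, K−S=38.4600, hold=37.9669 ⇒ V=38.4600 exercise | (k=6,j=4): S=139.0899, K−S=6.3701, hold=15.2396 ⇒ V=15.2396 continue | (k=6,j=5): S=180.8038, K−S=0.0000, hold=2.8821 ⇒ V=2.8821 continue | (k=6,j=6): S=235.0278, K−S=0.0000, hold=0.0000 ⇒ V=0.0000 continue  boundary S*=107.0000
step 5: (k=5,j=0): S=55.5398, K−S=89.9202, hold=88.7235 ⇒ V=89.9202 exercise | (k=5,j=1): S=72.1965, K−S=73.2635, hold=72.0668 ⇒ V=73.2635 exercise | (k=5,j=2): S=93.8486, K−S=51.6114, hold=50.4147 ⇒ V=51.6114 exercise | (k=5,j=3): S=121.9943, K−S=23.4657, hold=26.6566 ⇒ V=26.6566 continue | (k=5,j=4): S=158.5811, K−S=0.0000, hold=9.0011 ⇒ V=9.0011 continue | (k=5,j=5): S=206.1405, K−S=0.0000, hold=1.4327 ⇒ V=1.4327 continue  boundary S*=93.8486
step 4: (k=4,j=0): S=63.3228, K−S=82.1372, hold=80.9405 ⇒ V=82.1372 exercise | (k=4,j=1): S=82.3137, K−S=63.1463, hold=61.9496 ⇒ V=63.1463 exercise | (k=4,j=2): S=107.0000, K−S=38.4600, hold=38.8419 ⇒ V=38.8419 continue | (k=4,j=3): S=139.0899, K−S=6.3701, hold=17.7033 ⇒ V=17.7033 continue | (k=4,j=4): S=180.8038, K−S=0.0000, hold=5.1830 ⇒ V=5.1830 continue  boundary S*=82.3137
step 3: (k=3,j=0): S=72.1965, K−S=73.2635, hold=72.0668 ⇒ V=73.2635 exercise | (k=3,j=1): S=93.8486, K−S=51.6114, hold=50.6036 ⇒ V=51.6114 exercise | (k=3,j=2): S=121.9943, K−S=23.4657, hold=28.0652 ⇒ V=28.0652 continue | (k=3,j=3): S=158.5811, K−S=0.0000, hold=11.3639 ⇒ V=11.3639 continue  boundary S*=93.8486
step 2: (k=2,j=0): S=82.3137, K−S=63.1463, hold=61.9496 ⇒ V=63.1463 exercise | (k=2,j=1): S=107.0000, K−S=38.4600, hold=39.5387 ⇒ V=39.5387 continue | (k=2,j=2): S=139.0899, K−S=6.3701, hold=19.5723 ⇒ V=19.5723 continue  boundary S*=82.3137
step 1: (k=1,j=0): S=93.8486, K−S=51.6114, hold=50.9483 ⇒ V=51.6114 exercise | (k=1,j=1): S=121.9943, K−S=23.4657, hold=29.3362 ⇒ V=29.3362 continue  boundary S*=93.8486
step 0: (k=0,j=0): S=107.0000, K−S=38.4600, hold=40.1674 ⇒ V=40.1674 continue  boundary S*=-

price = 40.1674
boundary = - 93.8486 82.3137 93.8486 82.3137 93.8486 107.0000 93.8486 107.0000
tree:
40.1674
51.6114 29.3362
63.1463 39.5387 19.5723
73.2635 51.6114 28.0652 11.3639
82.1372 63.1463 38.8419 17.7033 5.1830
89.9202 73.2635 51.6114 26.6566 9.0011 1.4327
96.7466 82.1372 63.1463 38.4600 15.2396 2.8821 0.0000
102.7340 89.9202 73.2635 51.6114 24.8880 5.7981 0.0000 0.0000
107.9855 96.7466 82.1372 63.1463 38.4600 11.6643 0.0000 0.0000 0.0000
112.5915 102.7340 89.9202 73.2635 51.6114 23.4657 0.0000 0.0000 0.0000 0.0000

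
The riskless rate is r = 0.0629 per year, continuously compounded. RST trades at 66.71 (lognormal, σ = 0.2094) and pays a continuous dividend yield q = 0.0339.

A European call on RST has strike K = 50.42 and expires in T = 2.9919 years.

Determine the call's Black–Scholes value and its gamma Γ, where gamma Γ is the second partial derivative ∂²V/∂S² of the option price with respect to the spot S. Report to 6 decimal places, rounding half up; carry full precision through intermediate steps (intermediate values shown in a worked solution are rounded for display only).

σ√T = 0.2094·√2.9919 = 0.362201
d₁ = (ln(S/K) + (r−q+σ²/2)T) / (σ√T) = (ln(66.71/50.42) + (0.0629−0.0339+0.2094²/2)·2.9919) / 0.362201 = (0.279967 + 0.152360) / 0.362201 = 1.193609
d₂ = d₁ − σ√T = 1.193609 − 0.362201 = 0.831408
e^{−rT} = 0.828457
e^{−qT} = 0.903549
N(d₁) = 0.883685,  N(d₂) = 0.797128
Call price V = S·e^{−qT}·N(d₁) − K·e^{−rT}·N(d₂) = 53.264728 − 33.296684 = 19.968044
φ(d₁) = (1/√(2π))·e^{−d₁²/2} = 0.195677
Γ = e^{−qT}·φ(d₁) / (S·σ·√T) = 0.007317

price = 19.968044
Γ = 0.007317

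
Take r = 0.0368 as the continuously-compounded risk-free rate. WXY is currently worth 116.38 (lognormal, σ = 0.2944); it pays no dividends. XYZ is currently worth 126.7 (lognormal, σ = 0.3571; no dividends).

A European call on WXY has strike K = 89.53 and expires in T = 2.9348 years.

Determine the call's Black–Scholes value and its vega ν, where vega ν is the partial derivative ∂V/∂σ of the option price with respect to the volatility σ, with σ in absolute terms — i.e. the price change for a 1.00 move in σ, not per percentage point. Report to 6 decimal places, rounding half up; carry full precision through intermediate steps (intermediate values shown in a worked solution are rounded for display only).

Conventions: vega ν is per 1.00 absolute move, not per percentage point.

σ√T = 0.2944·√2.9348 = 0.504344
d₁ = (ln(S/K) + (r+σ²/2)T) / (σ√T) = (ln(116.38/89.53) + (0.0368+0.2944²/2)·2.9348) / 0.504344 = (0.262287 + 0.235182) / 0.504344 = 0.986368
d₂ = d₁ − σ√T = 0.986368 − 0.504344 = 0.482024
e^{−rT} = 0.897627
N(d₁) = 0.838024,  N(d₂) = 0.685106
Call price V = S·N(d₁) − K·e^{−rT}·N(d₂) = 97.529207 − 55.058197 = 42.471010
φ(d₁) = (1/√(2π))·e^{−d₁²/2} = 0.245269
ν = S·φ(d₁)·√T = 48.900161

price = 42.471010
ν = 48.900161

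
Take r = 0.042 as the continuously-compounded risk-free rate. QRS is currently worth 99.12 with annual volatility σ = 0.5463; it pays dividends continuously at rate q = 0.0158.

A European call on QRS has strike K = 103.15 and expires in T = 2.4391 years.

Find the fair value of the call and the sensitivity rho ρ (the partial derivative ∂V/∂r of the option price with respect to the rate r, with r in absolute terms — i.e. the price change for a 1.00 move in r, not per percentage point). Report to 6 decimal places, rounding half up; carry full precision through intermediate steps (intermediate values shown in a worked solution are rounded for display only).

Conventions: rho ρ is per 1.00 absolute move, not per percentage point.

σ√T = 0.5463·√2.4391 = 0.853190
d₁ = (ln(S/K) + (r−q+σ²/2)T) / (σ√T) = (ln(99.12/103.15) + (0.042−0.0158+0.5463²/2)·2.4391) / 0.853190 = (-0.039853 + 0.427871) / 0.853190 = 0.454785
d₂ = d₁ − σ√T = 0.454785 − 0.853190 = -0.398405
e^{−rT} = 0.902630
e^{−qT} = 0.962195
N(d₁) = 0.675368,  N(d₂) = 0.345166
Call price V = S·e^{−qT}·N(d₁) − K·e^{−rT}·N(d₂) = 64.411751 − 32.137111 = 32.274640
ρ = K·T·e^{−rT}·N(d₂) = 78.385627

price = 32.274640
ρ = 78.385627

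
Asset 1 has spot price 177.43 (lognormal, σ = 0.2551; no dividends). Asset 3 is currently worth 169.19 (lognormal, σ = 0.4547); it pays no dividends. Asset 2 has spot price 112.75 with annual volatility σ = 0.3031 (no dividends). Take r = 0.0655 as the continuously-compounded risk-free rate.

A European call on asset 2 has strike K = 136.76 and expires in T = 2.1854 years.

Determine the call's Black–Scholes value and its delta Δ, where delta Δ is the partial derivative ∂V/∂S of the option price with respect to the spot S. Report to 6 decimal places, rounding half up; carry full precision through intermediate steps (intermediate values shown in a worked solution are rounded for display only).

price = 17.738657
Δ = 0.544845

σ√T = 0.3031·√2.1854 = 0.448076
d₁ = (ln(S/K) + (r+σ²/2)T) / (σ√T) = (ln(112.75/136.76) + (0.0655+0.3031²/2)·2.1854) / 0.448076 = (-0.193055 + 0.243530) / 0.448076 = 0.112648
d₂ = d₁ − σ√T = 0.112648 − 0.448076 = -0.335427
e^{−rT} = 0.866630
N(d₁) = 0.544845,  N(d₂) = 0.368651
Call price V = S·N(d₁) − K·e^{−rT}·N(d₂) = 61.431315 − 43.692658 = 17.738657
Δ = N(d₁) = 0.544845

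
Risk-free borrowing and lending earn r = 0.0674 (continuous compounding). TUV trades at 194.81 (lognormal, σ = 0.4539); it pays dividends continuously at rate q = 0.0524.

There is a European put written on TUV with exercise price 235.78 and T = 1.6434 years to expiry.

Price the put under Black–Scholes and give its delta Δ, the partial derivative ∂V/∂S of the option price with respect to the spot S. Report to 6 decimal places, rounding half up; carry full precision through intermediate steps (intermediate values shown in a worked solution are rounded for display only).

σ√T = 0.4539·√1.6434 = 0.581878
d₁ = (ln(S/K) + (r−q+σ²/2)T) / (σ√T) = (ln(194.81/235.78) + (0.0674−0.0524+0.4539²/2)·1.6434) / 0.581878 = (-0.190874 + 0.193942) / 0.581878 = 0.005272
d₂ = d₁ − σ√T = 0.005272 − 0.581878 = -0.576606
e^{−rT} = 0.895149
e^{−qT} = 0.917489
N(−d₁) = 0.497897,  N(−d₂) = 0.717897
Put price V = K·e^{−rT}·N(−d₂) − S·e^{−qT}·N(−d₁) = 151.518111 − 88.992166 = 62.525945
Δ = −e^{−qT}·N(−d₁) = -0.456815

price = 62.525945
Δ = -0.456815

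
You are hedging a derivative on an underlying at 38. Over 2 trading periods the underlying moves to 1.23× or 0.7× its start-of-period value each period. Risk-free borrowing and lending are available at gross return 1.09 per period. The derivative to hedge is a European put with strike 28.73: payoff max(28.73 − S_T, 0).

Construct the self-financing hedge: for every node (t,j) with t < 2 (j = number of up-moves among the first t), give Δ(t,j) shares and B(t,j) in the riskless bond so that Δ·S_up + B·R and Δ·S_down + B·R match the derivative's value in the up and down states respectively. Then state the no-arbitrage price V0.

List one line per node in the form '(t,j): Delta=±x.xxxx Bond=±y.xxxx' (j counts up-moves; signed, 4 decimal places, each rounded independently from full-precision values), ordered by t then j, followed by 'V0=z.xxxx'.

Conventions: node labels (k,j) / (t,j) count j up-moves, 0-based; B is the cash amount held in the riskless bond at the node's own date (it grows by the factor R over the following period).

Since d<R<u, set p* = (R−d)/(u−d) = 0.7358; price each node as the discounted p*-expectation of its children.
Expiry values: V(2,0)=10.1100, V(2,1)=0.0000, V(2,2)=0.0000
  t=1,j=0: stock 26.6000 → up 32.7180 (V=0.0000), down 18.6200 (V=10.1100). Price 2.4501; hedge Δ=-0.7171, bond B=21.5255.
  t=1,j=1: stock 46.7400 → up 57.4902 (V=0.0000), down 32.7180 (V=0.0000). Price 0.0000; hedge Δ=0.0000, bond B=0.0000.
  t=0,j=0: stock 38.0000 → up 46.7400 (V=0.0000), down 26.6000 (V=2.4501). Price 0.5937; hedge Δ=-0.1217, bond B=5.2165.
Sanity check at the root: Δ(0,0)·S0 + B(0,0) reproduces V0 = 0.5937.

(0,0): Delta=-0.1217 Bond=5.2165
(1,0): Delta=-0.7171 Bond=21.5255
(1,1): Delta=0.0000 Bond=0.0000
V0=0.5937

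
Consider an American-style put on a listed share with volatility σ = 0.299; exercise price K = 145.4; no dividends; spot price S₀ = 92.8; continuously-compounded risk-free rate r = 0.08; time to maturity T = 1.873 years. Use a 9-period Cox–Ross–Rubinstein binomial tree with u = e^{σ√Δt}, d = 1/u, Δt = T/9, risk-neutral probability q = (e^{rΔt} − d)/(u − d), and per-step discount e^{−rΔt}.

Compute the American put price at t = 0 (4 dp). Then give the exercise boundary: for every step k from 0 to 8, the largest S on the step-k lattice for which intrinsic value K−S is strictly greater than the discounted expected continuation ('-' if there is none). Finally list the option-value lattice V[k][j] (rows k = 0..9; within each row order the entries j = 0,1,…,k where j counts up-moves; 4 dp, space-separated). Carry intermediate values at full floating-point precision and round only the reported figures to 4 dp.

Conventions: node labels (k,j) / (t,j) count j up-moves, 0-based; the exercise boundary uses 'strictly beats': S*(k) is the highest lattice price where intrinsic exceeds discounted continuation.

params: Δt=0.20811 u=1.14614 d=0.87249 q=0.52730 e^(-rΔt)=0.98349
t_9 payoffs: 118.2104 109.6826 98.4802 83.7642 64.4327 39.0380 5.6785 0.0000 0.0000 0.0000
t_8: node(8,0) S=31.1631 payoff=114.2369 vs cont=111.8362 → 114.2369 [stop]  node(8,1) S=40.9372 payoff=104.4628 vs cont=102.0621 → 104.4628 [stop]  node(8,2) S=53.7767 payoff=91.6233 vs cont=89.2226 → 91.6233 [stop]  node(8,3) S=70.6433 payoff=74.7567 vs cont=72.3560 → 74.7567 [stop]  node(8,4) S=92.8000 payoff=52.6000 vs cont=50.1993 → 52.6000 [stop]  node(8,5) S=121.9059 payoff=23.4941 vs cont=21.0934 → 23.4941 [stop]  node(8,6) S=160.1406 payoff=0.0000 vs cont=2.6399 → 2.6399 [wait]  node(8,7) S=210.3673 payoff=0.0000 vs cont=0.0000 → 0.0000 [wait]  node(8,8) S=276.3471 payoff=0.0000 vs cont=0.0000 → 0.0000 [wait]  ⇒ S*(8)=121.9059
t_7: node(7,0) S=35.7174 payoff=109.6826 vs cont=107.2819 → 109.6826 [stop]  node(7,1) S=46.9198 payoff=98.4802 vs cont=96.0795 → 98.4802 [stop]  node(7,2) S=61.6358 payoff=83.7642 vs cont=81.3635 → 83.7642 [stop]  node(7,3) S=80.9673 payoff=64.4327 vs cont=62.0320 → 64.4327 [stop]  node(7,4) S=106.3620 payoff=39.0380 vs cont=36.6373 → 39.0380 [stop]  node(7,5) S=139.7215 payoff=5.6785 vs cont=12.2913 → 12.2913 [wait]  node(7,6) S=183.5439 payoff=0.0000 vs cont=1.2273 → 1.2273 [wait]  node(7,7) S=241.1108 payoff=0.0000 vs cont=0.0000 → 0.0000 [wait]  ⇒ S*(7)=106.3620
t_6: node(6,0) S=40.9372 payoff=104.4628 vs cont=102.0621 → 104.4628 [stop]  node(6,1) S=53.7767 payoff=91.6233 vs cont=89.2226 → 91.6233 [stop]  node(6,2) S=70.6433 payoff=74.7567 vs cont=72.3560 → 74.7567 [stop]  node(6,3) S=92.8000 payoff=52.6000 vs cont=50.1993 → 52.6000 [stop]  node(6,4) S=121.9059 payoff=23.4941 vs cont=24.5227 → 24.5227 [wait]  node(6,5) S=160.1406 payoff=0.0000 vs cont=6.3506 → 6.3506 [wait]  node(6,6) S=210.3673 payoff=0.0000 vs cont=0.5706 → 0.5706 [wait]  ⇒ S*(6)=92.8000
t_5: node(5,0) S=46.9198 payoff=98.4802 vs cont=96.0795 → 98.4802 [stop]  node(5,1) S=61.6358 payoff=83.7642 vs cont=81.3635 → 83.7642 [stop]  node(5,2) S=80.9673 payoff=64.4327 vs cont=62.0320 → 64.4327 [stop]  node(5,3) S=106.3620 payoff=39.0380 vs cont=37.1708 → 39.0380 [stop]  node(5,4) S=139.7215 payoff=5.6785 vs cont=14.6939 → 14.6939 [wait]  node(5,5) S=183.5439 payoff=0.0000 vs cont=3.2482 → 3.2482 [wait]  ⇒ S*(5)=106.3620
t_4: node(4,0) S=53.7767 payoff=91.6233 vs cont=89.2226 → 91.6233 [stop]  node(4,1) S=70.6433 payoff=74.7567 vs cont=72.3560 → 74.7567 [stop]  node(4,2) S=92.8000 payoff=52.6000 vs cont=50.1993 → 52.6000 [stop]  node(4,3) S=121.9059 payoff=23.4941 vs cont=25.7687 → 25.7687 [wait]  node(4,4) S=160.1406 payoff=0.0000 vs cont=8.5156 → 8.5156 [wait]  ⇒ S*(4)=92.8000
t_3: node(3,0) S=61.6358 payoff=83.7642 vs cont=81.3635 → 83.7642 [stop]  node(3,1) S=80.9673 payoff=64.4327 vs cont=62.0320 → 64.4327 [stop]  node(3,2) S=106.3620 payoff=39.0380 vs cont=37.8169 → 39.0380 [stop]  node(3,3) S=139.7215 payoff=5.6785 vs cont=16.3958 → 16.3958 [wait]  ⇒ S*(3)=106.3620
t_2: node(2,0) S=70.6433 payoff=74.7567 vs cont=72.3560 → 74.7567 [stop]  node(2,1) S=92.8000 payoff=52.6000 vs cont=50.1993 → 52.6000 [stop]  node(2,2) S=121.9059 payoff=23.4941 vs cont=26.6513 → 26.6513 [wait]  ⇒ S*(2)=92.8000
t_1: node(1,0) S=80.9673 payoff=64.4327 vs cont=62.0320 → 64.4327 [stop]  node(1,1) S=106.3620 payoff=39.0380 vs cont=38.2747 → 39.0380 [stop]  ⇒ S*(1)=106.3620
t_0: node(0,0) S=92.8000 payoff=52.6000 vs cont=50.1993 → 52.6000 [stop]  ⇒ S*(0)=92.8000

price = 52.6000
boundary = 92.8000 106.3620 92.8000 106.3620 92.8000 106.3620 92.8000 106.3620 121.9059
tree:
52.6000
64.4327 39.0380
74.7567 52.6000 26.6513
83.7642 64.4327 39.0380 16.3958
91.6233 74.7567 52.6000 25.7687 8.5156
98.4802 83.7642 64.4327 39.0380 14.6939 3.2482
104.4628 91.6233 74.7567 52.6000 24.5227 6.3506 0.5706
109.6826 98.4802 83.7642 64.4327 39.0380 12.2913 1.2273 0.0000
114.2369 104.4628 91.6233 74.7567 52.6000 23.4941 2.6399 0.0000 0.0000
118.2104 109.6826 98.4802 83.7642 64.4327 39.0380 5.6785 0.0000 0.0000 0.0000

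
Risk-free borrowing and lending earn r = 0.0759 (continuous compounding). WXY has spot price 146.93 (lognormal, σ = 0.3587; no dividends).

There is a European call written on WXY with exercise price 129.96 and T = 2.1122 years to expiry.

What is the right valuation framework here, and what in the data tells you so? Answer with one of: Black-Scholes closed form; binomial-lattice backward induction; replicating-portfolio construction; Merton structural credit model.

Key observation: a European claim on WXY (strike 129.96) — a lognormal (GBM) underlying with constant rate and volatility — has an exact closed-form value; no lattice or capital structure is involved.

framework: Black-Scholes closed form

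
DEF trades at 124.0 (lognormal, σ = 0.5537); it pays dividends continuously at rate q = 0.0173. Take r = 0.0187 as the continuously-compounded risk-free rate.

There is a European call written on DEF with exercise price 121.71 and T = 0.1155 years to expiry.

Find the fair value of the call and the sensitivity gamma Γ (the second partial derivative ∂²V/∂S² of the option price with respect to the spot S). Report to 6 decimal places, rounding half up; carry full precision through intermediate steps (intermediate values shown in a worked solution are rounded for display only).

σ√T = 0.5537·√0.1155 = 0.188177
d₁ = (ln(S/K) + (r−q+σ²/2)T) / (σ√T) = (ln(124.0/121.71) + (0.0187−0.0173+0.5537²/2)·0.1155) / 0.188177 = (0.018640 + 0.017867) / 0.188177 = 0.194006
d₂ = d₁ − σ√T = 0.194006 − 0.188177 = 0.005829
e^{−rT} = 0.997842
e^{−qT} = 0.998004
N(d₁) = 0.576914,  N(d₂) = 0.502325
Call price V = S·e^{−qT}·N(d₁) − K·e^{−rT}·N(d₂) = 71.394568 − 61.006123 = 10.388445
φ(d₁) = (1/√(2π))·e^{−d₁²/2} = 0.391505
Γ = e^{−qT}·φ(d₁) / (S·σ·√T) = 0.016745

price = 10.388445
Γ = 0.016745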